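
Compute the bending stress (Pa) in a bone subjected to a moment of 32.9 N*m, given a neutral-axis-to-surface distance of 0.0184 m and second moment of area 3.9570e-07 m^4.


sigma = M * c / I
sigma = 32.9 * 0.0184 / 3.9570e-07
M * c = 0.6054
sigma = 1.5298e+06


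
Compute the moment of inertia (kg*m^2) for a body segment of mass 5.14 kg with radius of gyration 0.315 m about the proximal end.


I = m * k^2
I = 5.14 * 0.315^2
k^2 = 0.0992
I = 0.5100


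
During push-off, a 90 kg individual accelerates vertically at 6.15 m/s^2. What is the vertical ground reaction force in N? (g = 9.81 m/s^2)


GRF = m * (g + a)
GRF = 90 * (9.81 + 6.15)
GRF = 90 * 15.9600
GRF = 1436.4000


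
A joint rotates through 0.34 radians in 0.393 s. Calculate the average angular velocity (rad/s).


omega = delta_theta / delta_t
omega = 0.34 / 0.393
omega = 0.8651


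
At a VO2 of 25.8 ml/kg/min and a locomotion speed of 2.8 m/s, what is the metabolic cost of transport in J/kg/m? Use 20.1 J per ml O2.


Power per kg = VO2 * 20.1 / 60
Power per kg = 25.8 * 20.1 / 60 = 8.6430 W/kg
Cost = power_per_kg / speed
Cost = 8.6430 / 2.8
Cost = 3.0868


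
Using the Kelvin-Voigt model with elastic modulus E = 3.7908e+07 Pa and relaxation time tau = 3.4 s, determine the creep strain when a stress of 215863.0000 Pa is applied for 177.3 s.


epsilon(t) = (sigma/E) * (1 - exp(-t/tau))
sigma/E = 215863.0000 / 3.7908e+07 = 0.0057
exp(-t/tau) = exp(-177.3 / 3.4) = 2.2533e-23
epsilon = 0.0057 * (1 - 2.2533e-23)
epsilon = 0.0057


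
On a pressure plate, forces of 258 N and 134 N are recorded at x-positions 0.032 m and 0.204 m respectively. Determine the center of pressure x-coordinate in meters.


COP_x = (F1*x1 + F2*x2) / (F1 + F2)
COP_x = (258*0.032 + 134*0.204) / (258 + 134)
Numerator = 35.5920
Denominator = 392
COP_x = 0.0908


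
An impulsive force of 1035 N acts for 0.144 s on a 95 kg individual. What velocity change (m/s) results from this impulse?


J = F * dt = 1035 * 0.144 = 149.0400 N*s
delta_v = J / m
delta_v = 149.0400 / 95
delta_v = 1.5688


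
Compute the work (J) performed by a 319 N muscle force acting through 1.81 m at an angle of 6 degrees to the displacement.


W = F * d * cos(theta)
theta = 6 deg = 0.1047 rad
cos(theta) = 0.9945
W = 319 * 1.81 * 0.9945
W = 574.2270


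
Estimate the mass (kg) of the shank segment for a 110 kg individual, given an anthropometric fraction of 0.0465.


m_segment = body_mass * fraction
m_segment = 110 * 0.0465
m_segment = 5.1150


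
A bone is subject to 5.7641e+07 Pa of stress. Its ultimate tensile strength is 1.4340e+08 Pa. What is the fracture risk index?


FRI = applied / ultimate
FRI = 5.7641e+07 / 1.4340e+08
FRI = 0.4020


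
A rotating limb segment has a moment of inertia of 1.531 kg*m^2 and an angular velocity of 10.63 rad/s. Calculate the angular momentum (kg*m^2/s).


L = I * omega
L = 1.531 * 10.63
L = 16.2745


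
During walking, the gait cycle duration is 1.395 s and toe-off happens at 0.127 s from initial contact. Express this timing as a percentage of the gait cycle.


pct = (event_time / cycle_time) * 100
pct = (0.127 / 1.395) * 100
ratio = 0.0910
pct = 9.1039


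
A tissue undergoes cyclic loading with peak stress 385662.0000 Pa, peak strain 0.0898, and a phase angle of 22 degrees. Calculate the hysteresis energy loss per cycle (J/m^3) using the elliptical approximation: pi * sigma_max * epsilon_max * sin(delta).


E_loss = pi * sigma_max * epsilon_max * sin(delta)
delta = 22 deg = 0.3840 rad
sin(delta) = 0.3746
E_loss = pi * 385662.0000 * 0.0898 * 0.3746
E_loss = 40757.5881


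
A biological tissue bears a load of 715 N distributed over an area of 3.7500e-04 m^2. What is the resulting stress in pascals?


stress = F / A
stress = 715 / 3.7500e-04
stress = 1.9067e+06


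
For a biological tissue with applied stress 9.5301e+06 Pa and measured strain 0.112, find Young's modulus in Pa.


E = stress / strain
E = 9.5301e+06 / 0.112
E = 8.5090e+07


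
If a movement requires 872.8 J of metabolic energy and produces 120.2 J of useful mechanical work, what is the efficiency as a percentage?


eta = (W_mech / E_meta) * 100
eta = (120.2 / 872.8) * 100
ratio = 0.1377
eta = 13.7718


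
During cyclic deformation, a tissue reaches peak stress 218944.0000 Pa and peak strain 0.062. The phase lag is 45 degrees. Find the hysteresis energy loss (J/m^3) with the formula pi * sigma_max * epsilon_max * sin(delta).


E_loss = pi * sigma_max * epsilon_max * sin(delta)
delta = 45 deg = 0.7854 rad
sin(delta) = 0.7071
E_loss = pi * 218944.0000 * 0.062 * 0.7071
E_loss = 30155.0194


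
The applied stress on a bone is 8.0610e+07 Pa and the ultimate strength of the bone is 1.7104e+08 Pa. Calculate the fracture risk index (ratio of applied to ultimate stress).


FRI = applied / ultimate
FRI = 8.0610e+07 / 1.7104e+08
FRI = 0.4713


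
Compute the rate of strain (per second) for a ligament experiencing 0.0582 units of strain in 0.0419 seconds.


strain_rate = delta_strain / delta_t
strain_rate = 0.0582 / 0.0419
strain_rate = 1.3890


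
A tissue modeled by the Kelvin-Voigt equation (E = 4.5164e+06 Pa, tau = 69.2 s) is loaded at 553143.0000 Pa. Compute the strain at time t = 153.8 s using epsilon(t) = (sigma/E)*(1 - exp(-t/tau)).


epsilon(t) = (sigma/E) * (1 - exp(-t/tau))
sigma/E = 553143.0000 / 4.5164e+06 = 0.1225
exp(-t/tau) = exp(-153.8 / 69.2) = 0.1083
epsilon = 0.1225 * (1 - 0.1083)
epsilon = 0.1092


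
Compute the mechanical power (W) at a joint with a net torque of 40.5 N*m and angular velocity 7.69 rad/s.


P = M * omega
P = 40.5 * 7.69
P = 311.4450


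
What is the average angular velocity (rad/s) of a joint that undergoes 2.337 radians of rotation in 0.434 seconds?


omega = delta_theta / delta_t
omega = 2.337 / 0.434
omega = 5.3848


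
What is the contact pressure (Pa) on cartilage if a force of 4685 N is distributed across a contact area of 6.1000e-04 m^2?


P = F / A
P = 4685 / 6.1000e-04
P = 7.6803e+06


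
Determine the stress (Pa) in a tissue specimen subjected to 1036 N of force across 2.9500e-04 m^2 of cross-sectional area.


stress = F / A
stress = 1036 / 2.9500e-04
stress = 3.5119e+06


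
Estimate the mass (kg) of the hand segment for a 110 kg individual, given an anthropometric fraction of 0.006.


m_segment = body_mass * fraction
m_segment = 110 * 0.006
m_segment = 0.6600


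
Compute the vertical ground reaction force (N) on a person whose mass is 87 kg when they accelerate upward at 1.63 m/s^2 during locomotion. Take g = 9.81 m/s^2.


GRF = m * (g + a)
GRF = 87 * (9.81 + 1.63)
GRF = 87 * 11.4400
GRF = 995.2800


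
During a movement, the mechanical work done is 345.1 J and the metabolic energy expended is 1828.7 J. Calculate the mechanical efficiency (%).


eta = (W_mech / E_meta) * 100
eta = (345.1 / 1828.7) * 100
ratio = 0.1887
eta = 18.8713


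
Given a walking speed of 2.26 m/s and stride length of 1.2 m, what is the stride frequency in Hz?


f = v / stride_length
f = 2.26 / 1.2
f = 1.8833


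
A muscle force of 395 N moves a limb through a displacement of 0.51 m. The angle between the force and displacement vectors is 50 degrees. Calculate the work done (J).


W = F * d * cos(theta)
theta = 50 deg = 0.8727 rad
cos(theta) = 0.6428
W = 395 * 0.51 * 0.6428
W = 129.4896


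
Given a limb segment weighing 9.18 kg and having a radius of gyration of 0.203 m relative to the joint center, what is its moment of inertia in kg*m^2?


I = m * k^2
I = 9.18 * 0.203^2
k^2 = 0.0412
I = 0.3783


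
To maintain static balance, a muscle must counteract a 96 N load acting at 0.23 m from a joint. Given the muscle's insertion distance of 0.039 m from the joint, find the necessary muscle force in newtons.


F_muscle = W * d_load / d_muscle
F_muscle = 96 * 0.23 / 0.039
Numerator = 22.0800
F_muscle = 566.1538


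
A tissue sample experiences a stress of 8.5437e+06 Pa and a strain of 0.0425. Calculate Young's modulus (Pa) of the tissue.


E = stress / strain
E = 8.5437e+06 / 0.0425
E = 2.0103e+08


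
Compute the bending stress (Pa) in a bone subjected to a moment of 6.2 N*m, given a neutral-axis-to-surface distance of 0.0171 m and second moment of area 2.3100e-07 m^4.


sigma = M * c / I
sigma = 6.2 * 0.0171 / 2.3100e-07
M * c = 0.1060
sigma = 458961.0390


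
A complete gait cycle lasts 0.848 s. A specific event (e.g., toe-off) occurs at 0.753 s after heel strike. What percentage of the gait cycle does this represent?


pct = (event_time / cycle_time) * 100
pct = (0.753 / 0.848) * 100
ratio = 0.8880
pct = 88.7972


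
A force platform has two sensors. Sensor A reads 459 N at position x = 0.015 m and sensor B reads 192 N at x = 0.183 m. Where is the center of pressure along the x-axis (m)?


COP_x = (F1*x1 + F2*x2) / (F1 + F2)
COP_x = (459*0.015 + 192*0.183) / (459 + 192)
Numerator = 42.0210
Denominator = 651
COP_x = 0.0645


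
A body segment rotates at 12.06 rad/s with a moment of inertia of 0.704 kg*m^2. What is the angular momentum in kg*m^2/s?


L = I * omega
L = 0.704 * 12.06
L = 8.4902


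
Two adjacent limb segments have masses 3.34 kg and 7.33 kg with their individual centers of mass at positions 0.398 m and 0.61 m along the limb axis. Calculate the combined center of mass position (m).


COM = (m1*x1 + m2*x2) / (m1 + m2)
COM = (3.34*0.398 + 7.33*0.61) / (3.34 + 7.33)
Numerator = 5.8006
Denominator = 10.6700
COM = 0.5436


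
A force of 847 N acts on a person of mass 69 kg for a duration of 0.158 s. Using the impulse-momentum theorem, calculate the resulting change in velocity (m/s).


J = F * dt = 847 * 0.158 = 133.8260 N*s
delta_v = J / m
delta_v = 133.8260 / 69
delta_v = 1.9395


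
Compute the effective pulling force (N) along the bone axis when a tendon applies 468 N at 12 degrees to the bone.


F_eff = F_tendon * cos(theta)
theta = 12 deg = 0.2094 rad
cos(theta) = 0.9781
F_eff = 468 * 0.9781
F_eff = 457.7731


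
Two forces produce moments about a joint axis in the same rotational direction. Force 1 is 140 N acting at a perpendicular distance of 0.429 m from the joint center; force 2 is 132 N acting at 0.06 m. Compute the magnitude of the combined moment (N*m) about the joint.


M = F1 * d1 + F2 * d2
M = 140 * 0.429 + 132 * 0.06
M = 60.0600 + 7.9200
M = 67.9800


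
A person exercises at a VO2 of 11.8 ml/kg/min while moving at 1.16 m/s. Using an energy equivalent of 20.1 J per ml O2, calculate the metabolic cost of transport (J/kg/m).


Power per kg = VO2 * 20.1 / 60
Power per kg = 11.8 * 20.1 / 60 = 3.9530 W/kg
Cost = power_per_kg / speed
Cost = 3.9530 / 1.16
Cost = 3.4078


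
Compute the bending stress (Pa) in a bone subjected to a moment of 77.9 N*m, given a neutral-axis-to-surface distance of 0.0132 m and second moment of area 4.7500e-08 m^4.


sigma = M * c / I
sigma = 77.9 * 0.0132 / 4.7500e-08
M * c = 1.0283
sigma = 2.1648e+07


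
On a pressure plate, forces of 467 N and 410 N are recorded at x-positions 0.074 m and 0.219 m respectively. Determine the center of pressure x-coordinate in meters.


COP_x = (F1*x1 + F2*x2) / (F1 + F2)
COP_x = (467*0.074 + 410*0.219) / (467 + 410)
Numerator = 124.3480
Denominator = 877
COP_x = 0.1418


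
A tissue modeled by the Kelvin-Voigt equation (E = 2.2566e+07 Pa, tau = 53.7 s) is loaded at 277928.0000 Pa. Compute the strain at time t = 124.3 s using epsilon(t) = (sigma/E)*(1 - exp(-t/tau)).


epsilon(t) = (sigma/E) * (1 - exp(-t/tau))
sigma/E = 277928.0000 / 2.2566e+07 = 0.0123
exp(-t/tau) = exp(-124.3 / 53.7) = 0.0988
epsilon = 0.0123 * (1 - 0.0988)
epsilon = 0.0111


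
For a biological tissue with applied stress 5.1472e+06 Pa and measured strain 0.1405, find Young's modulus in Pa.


E = stress / strain
E = 5.1472e+06 / 0.1405
E = 3.6635e+07


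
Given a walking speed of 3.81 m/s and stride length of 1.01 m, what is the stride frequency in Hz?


f = v / stride_length
f = 3.81 / 1.01
f = 3.7723


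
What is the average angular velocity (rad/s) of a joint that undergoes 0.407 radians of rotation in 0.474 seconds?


omega = delta_theta / delta_t
omega = 0.407 / 0.474
omega = 0.8586


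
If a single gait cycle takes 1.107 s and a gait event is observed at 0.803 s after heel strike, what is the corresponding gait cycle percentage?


pct = (event_time / cycle_time) * 100
pct = (0.803 / 1.107) * 100
ratio = 0.7254
pct = 72.5384


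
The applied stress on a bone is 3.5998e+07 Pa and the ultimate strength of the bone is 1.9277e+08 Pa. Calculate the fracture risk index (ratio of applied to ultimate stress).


FRI = applied / ultimate
FRI = 3.5998e+07 / 1.9277e+08
FRI = 0.1867


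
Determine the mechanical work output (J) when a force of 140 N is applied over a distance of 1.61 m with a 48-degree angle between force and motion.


W = F * d * cos(theta)
theta = 48 deg = 0.8378 rad
cos(theta) = 0.6691
W = 140 * 1.61 * 0.6691
W = 150.8220


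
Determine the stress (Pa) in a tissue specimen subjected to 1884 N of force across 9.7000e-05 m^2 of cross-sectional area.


stress = F / A
stress = 1884 / 9.7000e-05
stress = 1.9423e+07


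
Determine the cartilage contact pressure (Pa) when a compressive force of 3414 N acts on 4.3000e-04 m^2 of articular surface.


P = F / A
P = 3414 / 4.3000e-04
P = 7.9395e+06


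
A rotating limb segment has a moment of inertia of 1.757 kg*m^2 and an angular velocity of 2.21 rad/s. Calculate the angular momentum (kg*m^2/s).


L = I * omega
L = 1.757 * 2.21
L = 3.8830


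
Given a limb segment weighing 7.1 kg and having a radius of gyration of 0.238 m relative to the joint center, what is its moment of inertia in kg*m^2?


I = m * k^2
I = 7.1 * 0.238^2
k^2 = 0.0566
I = 0.4022


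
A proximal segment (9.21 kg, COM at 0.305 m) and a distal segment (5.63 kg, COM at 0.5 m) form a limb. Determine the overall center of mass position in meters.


COM = (m1*x1 + m2*x2) / (m1 + m2)
COM = (9.21*0.305 + 5.63*0.5) / (9.21 + 5.63)
Numerator = 5.6241
Denominator = 14.8400
COM = 0.3790


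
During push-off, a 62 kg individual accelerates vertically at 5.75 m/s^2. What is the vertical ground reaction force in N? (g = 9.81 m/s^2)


GRF = m * (g + a)
GRF = 62 * (9.81 + 5.75)
GRF = 62 * 15.5600
GRF = 964.7200


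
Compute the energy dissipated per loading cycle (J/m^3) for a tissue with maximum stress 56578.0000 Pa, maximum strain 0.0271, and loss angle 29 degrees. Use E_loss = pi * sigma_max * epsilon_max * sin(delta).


E_loss = pi * sigma_max * epsilon_max * sin(delta)
delta = 29 deg = 0.5061 rad
sin(delta) = 0.4848
E_loss = pi * 56578.0000 * 0.0271 * 0.4848
E_loss = 2335.2748


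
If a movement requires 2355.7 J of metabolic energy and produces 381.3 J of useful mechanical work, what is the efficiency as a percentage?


eta = (W_mech / E_meta) * 100
eta = (381.3 / 2355.7) * 100
ratio = 0.1619
eta = 16.1863


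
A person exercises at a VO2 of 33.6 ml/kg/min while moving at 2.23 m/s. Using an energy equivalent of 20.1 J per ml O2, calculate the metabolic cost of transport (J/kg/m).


Power per kg = VO2 * 20.1 / 60
Power per kg = 33.6 * 20.1 / 60 = 11.2560 W/kg
Cost = power_per_kg / speed
Cost = 11.2560 / 2.23
Cost = 5.0475


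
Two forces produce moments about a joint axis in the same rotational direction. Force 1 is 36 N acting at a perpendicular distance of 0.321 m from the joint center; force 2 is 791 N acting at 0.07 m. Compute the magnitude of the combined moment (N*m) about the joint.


M = F1 * d1 + F2 * d2
M = 36 * 0.321 + 791 * 0.07
M = 11.5560 + 55.3700
M = 66.9260


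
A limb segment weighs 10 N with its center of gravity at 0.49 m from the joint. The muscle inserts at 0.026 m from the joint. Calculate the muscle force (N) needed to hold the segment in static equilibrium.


F_muscle = W * d_load / d_muscle
F_muscle = 10 * 0.49 / 0.026
Numerator = 4.9000
F_muscle = 188.4615


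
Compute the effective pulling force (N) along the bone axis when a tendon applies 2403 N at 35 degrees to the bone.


F_eff = F_tendon * cos(theta)
theta = 35 deg = 0.6109 rad
cos(theta) = 0.8192
F_eff = 2403 * 0.8192
F_eff = 1968.4224


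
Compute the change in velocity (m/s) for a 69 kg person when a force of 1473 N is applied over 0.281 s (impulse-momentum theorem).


J = F * dt = 1473 * 0.281 = 413.9130 N*s
delta_v = J / m
delta_v = 413.9130 / 69
delta_v = 5.9987


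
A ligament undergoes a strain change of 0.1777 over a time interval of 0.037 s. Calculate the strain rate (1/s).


strain_rate = delta_strain / delta_t
strain_rate = 0.1777 / 0.037
strain_rate = 4.8027


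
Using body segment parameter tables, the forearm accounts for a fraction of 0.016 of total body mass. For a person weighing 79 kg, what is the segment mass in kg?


m_segment = body_mass * fraction
m_segment = 79 * 0.016
m_segment = 1.2640


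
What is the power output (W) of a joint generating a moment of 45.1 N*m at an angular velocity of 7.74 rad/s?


P = M * omega
P = 45.1 * 7.74
P = 349.0740


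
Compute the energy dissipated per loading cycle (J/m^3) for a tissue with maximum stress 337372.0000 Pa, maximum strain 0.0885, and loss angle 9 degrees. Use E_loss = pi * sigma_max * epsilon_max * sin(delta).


E_loss = pi * sigma_max * epsilon_max * sin(delta)
delta = 9 deg = 0.1571 rad
sin(delta) = 0.1564
E_loss = pi * 337372.0000 * 0.0885 * 0.1564
E_loss = 14673.5305


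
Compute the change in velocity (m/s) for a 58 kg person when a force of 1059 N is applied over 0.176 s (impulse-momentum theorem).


J = F * dt = 1059 * 0.176 = 186.3840 N*s
delta_v = J / m
delta_v = 186.3840 / 58
delta_v = 3.2135


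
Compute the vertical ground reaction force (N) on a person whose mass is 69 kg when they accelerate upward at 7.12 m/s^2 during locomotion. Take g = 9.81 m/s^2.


GRF = m * (g + a)
GRF = 69 * (9.81 + 7.12)
GRF = 69 * 16.9300
GRF = 1168.1700


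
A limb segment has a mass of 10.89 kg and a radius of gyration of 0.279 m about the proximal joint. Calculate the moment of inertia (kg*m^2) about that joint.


I = m * k^2
I = 10.89 * 0.279^2
k^2 = 0.0778
I = 0.8477


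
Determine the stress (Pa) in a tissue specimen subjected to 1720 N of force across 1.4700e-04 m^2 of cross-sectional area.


stress = F / A
stress = 1720 / 1.4700e-04
stress = 1.1701e+07


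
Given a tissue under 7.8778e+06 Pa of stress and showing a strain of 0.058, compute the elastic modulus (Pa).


E = stress / strain
E = 7.8778e+06 / 0.058
E = 1.3582e+08


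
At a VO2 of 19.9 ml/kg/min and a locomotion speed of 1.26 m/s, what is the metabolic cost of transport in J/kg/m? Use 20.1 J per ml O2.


Power per kg = VO2 * 20.1 / 60
Power per kg = 19.9 * 20.1 / 60 = 6.6665 W/kg
Cost = power_per_kg / speed
Cost = 6.6665 / 1.26
Cost = 5.2909


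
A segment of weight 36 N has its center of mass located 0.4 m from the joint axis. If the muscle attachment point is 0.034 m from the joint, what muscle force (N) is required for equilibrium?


F_muscle = W * d_load / d_muscle
F_muscle = 36 * 0.4 / 0.034
Numerator = 14.4000
F_muscle = 423.5294


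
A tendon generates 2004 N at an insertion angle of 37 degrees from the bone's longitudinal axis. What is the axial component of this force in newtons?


F_eff = F_tendon * cos(theta)
theta = 37 deg = 0.6458 rad
cos(theta) = 0.7986
F_eff = 2004 * 0.7986
F_eff = 1600.4656


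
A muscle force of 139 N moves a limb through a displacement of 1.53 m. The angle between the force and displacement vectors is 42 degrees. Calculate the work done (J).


W = F * d * cos(theta)
theta = 42 deg = 0.7330 rad
cos(theta) = 0.7431
W = 139 * 1.53 * 0.7431
W = 158.0446


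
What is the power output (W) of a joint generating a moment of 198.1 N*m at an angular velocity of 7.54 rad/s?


P = M * omega
P = 198.1 * 7.54
P = 1493.6740


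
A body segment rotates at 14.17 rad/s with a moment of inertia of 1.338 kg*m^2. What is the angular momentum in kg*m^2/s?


L = I * omega
L = 1.338 * 14.17
L = 18.9595


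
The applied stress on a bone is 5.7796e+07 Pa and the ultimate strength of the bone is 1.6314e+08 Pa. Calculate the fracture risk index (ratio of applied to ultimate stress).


FRI = applied / ultimate
FRI = 5.7796e+07 / 1.6314e+08
FRI = 0.3543


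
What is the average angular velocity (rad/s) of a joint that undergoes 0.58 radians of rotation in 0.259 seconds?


omega = delta_theta / delta_t
omega = 0.58 / 0.259
omega = 2.2394


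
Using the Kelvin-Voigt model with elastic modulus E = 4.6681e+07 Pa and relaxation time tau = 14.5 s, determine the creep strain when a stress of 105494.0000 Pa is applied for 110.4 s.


epsilon(t) = (sigma/E) * (1 - exp(-t/tau))
sigma/E = 105494.0000 / 4.6681e+07 = 0.0023
exp(-t/tau) = exp(-110.4 / 14.5) = 4.9360e-04
epsilon = 0.0023 * (1 - 4.9360e-04)
epsilon = 0.0023


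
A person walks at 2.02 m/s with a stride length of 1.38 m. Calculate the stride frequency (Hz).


f = v / stride_length
f = 2.02 / 1.38
f = 1.4638


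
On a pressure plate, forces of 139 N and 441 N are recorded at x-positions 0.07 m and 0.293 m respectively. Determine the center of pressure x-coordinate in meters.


COP_x = (F1*x1 + F2*x2) / (F1 + F2)
COP_x = (139*0.07 + 441*0.293) / (139 + 441)
Numerator = 138.9430
Denominator = 580
COP_x = 0.2396


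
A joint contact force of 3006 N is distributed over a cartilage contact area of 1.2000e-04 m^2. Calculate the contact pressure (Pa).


P = F / A
P = 3006 / 1.2000e-04
P = 2.5050e+07


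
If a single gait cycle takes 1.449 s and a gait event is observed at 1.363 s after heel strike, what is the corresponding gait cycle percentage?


pct = (event_time / cycle_time) * 100
pct = (1.363 / 1.449) * 100
ratio = 0.9406
pct = 94.0649


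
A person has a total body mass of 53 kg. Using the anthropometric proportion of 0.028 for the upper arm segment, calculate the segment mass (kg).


m_segment = body_mass * fraction
m_segment = 53 * 0.028
m_segment = 1.4840


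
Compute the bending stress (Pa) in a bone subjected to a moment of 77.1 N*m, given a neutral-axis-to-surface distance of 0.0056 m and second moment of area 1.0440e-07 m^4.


sigma = M * c / I
sigma = 77.1 * 0.0056 / 1.0440e-07
M * c = 0.4318
sigma = 4.1356e+06


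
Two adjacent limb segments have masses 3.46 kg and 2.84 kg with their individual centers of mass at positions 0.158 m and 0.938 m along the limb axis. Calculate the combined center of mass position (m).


COM = (m1*x1 + m2*x2) / (m1 + m2)
COM = (3.46*0.158 + 2.84*0.938) / (3.46 + 2.84)
Numerator = 3.2106
Denominator = 6.3000
COM = 0.5096


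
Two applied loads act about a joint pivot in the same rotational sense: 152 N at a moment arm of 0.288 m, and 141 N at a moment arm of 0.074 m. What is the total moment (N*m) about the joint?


M = F1 * d1 + F2 * d2
M = 152 * 0.288 + 141 * 0.074
M = 43.7760 + 10.4340
M = 54.2100


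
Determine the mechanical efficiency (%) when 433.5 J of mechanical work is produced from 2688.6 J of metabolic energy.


eta = (W_mech / E_meta) * 100
eta = (433.5 / 2688.6) * 100
ratio = 0.1612
eta = 16.1236


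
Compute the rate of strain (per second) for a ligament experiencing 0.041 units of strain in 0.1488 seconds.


strain_rate = delta_strain / delta_t
strain_rate = 0.041 / 0.1488
strain_rate = 0.2755


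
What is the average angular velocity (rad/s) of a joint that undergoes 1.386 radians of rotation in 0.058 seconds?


omega = delta_theta / delta_t
omega = 1.386 / 0.058
omega = 23.8966


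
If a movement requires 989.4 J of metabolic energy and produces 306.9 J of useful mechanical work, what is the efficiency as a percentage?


eta = (W_mech / E_meta) * 100
eta = (306.9 / 989.4) * 100
ratio = 0.3102
eta = 31.0188


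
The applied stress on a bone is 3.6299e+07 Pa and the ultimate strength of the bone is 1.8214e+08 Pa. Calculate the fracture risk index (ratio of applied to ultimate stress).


FRI = applied / ultimate
FRI = 3.6299e+07 / 1.8214e+08
FRI = 0.1993


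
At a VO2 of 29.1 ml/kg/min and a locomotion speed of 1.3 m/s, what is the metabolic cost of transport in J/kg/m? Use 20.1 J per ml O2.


Power per kg = VO2 * 20.1 / 60
Power per kg = 29.1 * 20.1 / 60 = 9.7485 W/kg
Cost = power_per_kg / speed
Cost = 9.7485 / 1.3
Cost = 7.4988


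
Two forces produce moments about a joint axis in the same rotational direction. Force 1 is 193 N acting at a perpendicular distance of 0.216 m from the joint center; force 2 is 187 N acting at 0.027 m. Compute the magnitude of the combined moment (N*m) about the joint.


M = F1 * d1 + F2 * d2
M = 193 * 0.216 + 187 * 0.027
M = 41.6880 + 5.0490
M = 46.7370


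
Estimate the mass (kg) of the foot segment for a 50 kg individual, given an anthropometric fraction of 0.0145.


m_segment = body_mass * fraction
m_segment = 50 * 0.0145
m_segment = 0.7250


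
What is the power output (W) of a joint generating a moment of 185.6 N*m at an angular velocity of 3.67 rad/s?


P = M * omega
P = 185.6 * 3.67
P = 681.1520


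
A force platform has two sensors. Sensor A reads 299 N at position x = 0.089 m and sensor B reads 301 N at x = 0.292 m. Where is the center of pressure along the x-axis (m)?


COP_x = (F1*x1 + F2*x2) / (F1 + F2)
COP_x = (299*0.089 + 301*0.292) / (299 + 301)
Numerator = 114.5030
Denominator = 600
COP_x = 0.1908


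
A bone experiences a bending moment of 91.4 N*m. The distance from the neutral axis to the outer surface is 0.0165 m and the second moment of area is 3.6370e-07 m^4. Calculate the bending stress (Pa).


sigma = M * c / I
sigma = 91.4 * 0.0165 / 3.6370e-07
M * c = 1.5081
sigma = 4.1465e+06


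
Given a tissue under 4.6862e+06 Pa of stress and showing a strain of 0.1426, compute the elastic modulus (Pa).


E = stress / strain
E = 4.6862e+06 / 0.1426
E = 3.2863e+07


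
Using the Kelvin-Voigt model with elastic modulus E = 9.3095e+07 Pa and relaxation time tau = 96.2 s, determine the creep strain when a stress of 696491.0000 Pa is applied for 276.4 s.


epsilon(t) = (sigma/E) * (1 - exp(-t/tau))
sigma/E = 696491.0000 / 9.3095e+07 = 0.0075
exp(-t/tau) = exp(-276.4 / 96.2) = 0.0565
epsilon = 0.0075 * (1 - 0.0565)
epsilon = 0.0071


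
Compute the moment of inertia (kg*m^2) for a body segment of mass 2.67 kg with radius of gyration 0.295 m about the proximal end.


I = m * k^2
I = 2.67 * 0.295^2
k^2 = 0.0870
I = 0.2324


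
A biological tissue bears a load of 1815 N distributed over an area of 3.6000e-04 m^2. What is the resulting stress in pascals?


stress = F / A
stress = 1815 / 3.6000e-04
stress = 5.0417e+06


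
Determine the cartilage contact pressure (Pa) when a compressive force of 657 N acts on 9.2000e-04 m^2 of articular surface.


P = F / A
P = 657 / 9.2000e-04
P = 714130.4348


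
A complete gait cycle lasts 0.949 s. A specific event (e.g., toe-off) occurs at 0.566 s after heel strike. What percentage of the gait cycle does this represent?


pct = (event_time / cycle_time) * 100
pct = (0.566 / 0.949) * 100
ratio = 0.5964
pct = 59.6417


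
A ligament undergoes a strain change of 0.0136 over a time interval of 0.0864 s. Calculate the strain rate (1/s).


strain_rate = delta_strain / delta_t
strain_rate = 0.0136 / 0.0864
strain_rate = 0.1574


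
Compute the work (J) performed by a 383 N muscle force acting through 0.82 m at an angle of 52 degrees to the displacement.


W = F * d * cos(theta)
theta = 52 deg = 0.9076 rad
cos(theta) = 0.6157
W = 383 * 0.82 * 0.6157
W = 193.3546


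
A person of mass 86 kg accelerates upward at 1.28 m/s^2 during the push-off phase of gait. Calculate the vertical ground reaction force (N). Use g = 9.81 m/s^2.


GRF = m * (g + a)
GRF = 86 * (9.81 + 1.28)
GRF = 86 * 11.0900
GRF = 953.7400


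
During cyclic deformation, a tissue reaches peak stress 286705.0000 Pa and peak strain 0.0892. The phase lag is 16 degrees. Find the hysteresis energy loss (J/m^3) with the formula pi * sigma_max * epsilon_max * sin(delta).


E_loss = pi * sigma_max * epsilon_max * sin(delta)
delta = 16 deg = 0.2793 rad
sin(delta) = 0.2756
E_loss = pi * 286705.0000 * 0.0892 * 0.2756
E_loss = 22145.6315


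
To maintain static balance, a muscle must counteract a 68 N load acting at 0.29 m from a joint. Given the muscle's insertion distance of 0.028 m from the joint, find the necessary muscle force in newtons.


F_muscle = W * d_load / d_muscle
F_muscle = 68 * 0.29 / 0.028
Numerator = 19.7200
F_muscle = 704.2857


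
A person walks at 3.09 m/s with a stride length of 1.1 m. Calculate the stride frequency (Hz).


f = v / stride_length
f = 3.09 / 1.1
f = 2.8091


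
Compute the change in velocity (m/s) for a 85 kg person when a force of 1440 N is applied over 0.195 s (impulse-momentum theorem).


J = F * dt = 1440 * 0.195 = 280.8000 N*s
delta_v = J / m
delta_v = 280.8000 / 85
delta_v = 3.3035


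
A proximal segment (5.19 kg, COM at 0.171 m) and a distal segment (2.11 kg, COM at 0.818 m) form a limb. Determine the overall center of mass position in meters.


COM = (m1*x1 + m2*x2) / (m1 + m2)
COM = (5.19*0.171 + 2.11*0.818) / (5.19 + 2.11)
Numerator = 2.6135
Denominator = 7.3000
COM = 0.3580


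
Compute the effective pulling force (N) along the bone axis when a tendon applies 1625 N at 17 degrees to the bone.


F_eff = F_tendon * cos(theta)
theta = 17 deg = 0.2967 rad
cos(theta) = 0.9563
F_eff = 1625 * 0.9563
F_eff = 1553.9952


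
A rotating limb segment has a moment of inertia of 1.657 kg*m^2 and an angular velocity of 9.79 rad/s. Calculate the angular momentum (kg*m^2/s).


L = I * omega
L = 1.657 * 9.79
L = 16.2220


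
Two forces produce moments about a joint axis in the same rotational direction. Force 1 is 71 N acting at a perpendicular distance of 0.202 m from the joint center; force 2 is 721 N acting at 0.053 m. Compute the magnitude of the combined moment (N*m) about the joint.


M = F1 * d1 + F2 * d2
M = 71 * 0.202 + 721 * 0.053
M = 14.3420 + 38.2130
M = 52.5550


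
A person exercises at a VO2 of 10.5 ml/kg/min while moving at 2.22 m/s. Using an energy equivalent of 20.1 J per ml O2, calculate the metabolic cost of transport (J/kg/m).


Power per kg = VO2 * 20.1 / 60
Power per kg = 10.5 * 20.1 / 60 = 3.5175 W/kg
Cost = power_per_kg / speed
Cost = 3.5175 / 2.22
Cost = 1.5845


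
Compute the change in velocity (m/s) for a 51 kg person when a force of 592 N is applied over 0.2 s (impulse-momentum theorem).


J = F * dt = 592 * 0.2 = 118.4000 N*s
delta_v = J / m
delta_v = 118.4000 / 51
delta_v = 2.3216


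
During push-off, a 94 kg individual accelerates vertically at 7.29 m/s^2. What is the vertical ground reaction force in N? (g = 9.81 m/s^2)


GRF = m * (g + a)
GRF = 94 * (9.81 + 7.29)
GRF = 94 * 17.1000
GRF = 1607.4000


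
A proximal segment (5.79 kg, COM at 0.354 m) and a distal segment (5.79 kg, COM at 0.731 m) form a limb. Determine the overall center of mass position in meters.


COM = (m1*x1 + m2*x2) / (m1 + m2)
COM = (5.79*0.354 + 5.79*0.731) / (5.79 + 5.79)
Numerator = 6.2821
Denominator = 11.5800
COM = 0.5425


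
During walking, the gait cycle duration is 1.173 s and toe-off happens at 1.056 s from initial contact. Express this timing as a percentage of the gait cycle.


pct = (event_time / cycle_time) * 100
pct = (1.056 / 1.173) * 100
ratio = 0.9003
pct = 90.0256


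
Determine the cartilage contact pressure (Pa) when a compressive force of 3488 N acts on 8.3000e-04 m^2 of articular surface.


P = F / A
P = 3488 / 8.3000e-04
P = 4.2024e+06


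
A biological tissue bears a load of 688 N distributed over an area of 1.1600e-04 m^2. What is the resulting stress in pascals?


stress = F / A
stress = 688 / 1.1600e-04
stress = 5.9310e+06


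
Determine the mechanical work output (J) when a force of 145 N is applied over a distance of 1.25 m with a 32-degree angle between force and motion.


W = F * d * cos(theta)
theta = 32 deg = 0.5585 rad
cos(theta) = 0.8480
W = 145 * 1.25 * 0.8480
W = 153.7087


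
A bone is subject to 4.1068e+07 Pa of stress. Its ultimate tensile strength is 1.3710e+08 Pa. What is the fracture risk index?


FRI = applied / ultimate
FRI = 4.1068e+07 / 1.3710e+08
FRI = 0.2995


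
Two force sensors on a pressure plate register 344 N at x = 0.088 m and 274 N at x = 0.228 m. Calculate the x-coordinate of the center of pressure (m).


COP_x = (F1*x1 + F2*x2) / (F1 + F2)
COP_x = (344*0.088 + 274*0.228) / (344 + 274)
Numerator = 92.7440
Denominator = 618
COP_x = 0.1501


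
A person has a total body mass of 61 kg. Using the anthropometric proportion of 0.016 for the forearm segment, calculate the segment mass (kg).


m_segment = body_mass * fraction
m_segment = 61 * 0.016
m_segment = 0.9760


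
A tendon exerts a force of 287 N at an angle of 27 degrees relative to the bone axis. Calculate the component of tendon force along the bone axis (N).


F_eff = F_tendon * cos(theta)
theta = 27 deg = 0.4712 rad
cos(theta) = 0.8910
F_eff = 287 * 0.8910
F_eff = 255.7189


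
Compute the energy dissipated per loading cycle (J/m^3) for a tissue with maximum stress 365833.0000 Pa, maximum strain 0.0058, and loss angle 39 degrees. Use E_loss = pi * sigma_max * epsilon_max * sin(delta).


E_loss = pi * sigma_max * epsilon_max * sin(delta)
delta = 39 deg = 0.6807 rad
sin(delta) = 0.6293
E_loss = pi * 365833.0000 * 0.0058 * 0.6293
E_loss = 4195.0056


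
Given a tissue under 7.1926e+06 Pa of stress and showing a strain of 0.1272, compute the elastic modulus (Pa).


E = stress / strain
E = 7.1926e+06 / 0.1272
E = 5.6546e+07


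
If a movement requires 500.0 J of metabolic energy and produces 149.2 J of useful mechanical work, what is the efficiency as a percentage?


eta = (W_mech / E_meta) * 100
eta = (149.2 / 500.0) * 100
ratio = 0.2984
eta = 29.8400


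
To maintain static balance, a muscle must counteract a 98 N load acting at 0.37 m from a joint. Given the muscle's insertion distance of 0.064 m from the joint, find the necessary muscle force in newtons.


F_muscle = W * d_load / d_muscle
F_muscle = 98 * 0.37 / 0.064
Numerator = 36.2600
F_muscle = 566.5625


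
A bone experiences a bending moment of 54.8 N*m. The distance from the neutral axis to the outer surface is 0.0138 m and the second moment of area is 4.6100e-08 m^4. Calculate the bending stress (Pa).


sigma = M * c / I
sigma = 54.8 * 0.0138 / 4.6100e-08
M * c = 0.7562
sigma = 1.6404e+07


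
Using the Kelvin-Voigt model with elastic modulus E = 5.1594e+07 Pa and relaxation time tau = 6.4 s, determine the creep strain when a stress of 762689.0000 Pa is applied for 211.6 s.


epsilon(t) = (sigma/E) * (1 - exp(-t/tau))
sigma/E = 762689.0000 / 5.1594e+07 = 0.0148
exp(-t/tau) = exp(-211.6 / 6.4) = 4.3766e-15
epsilon = 0.0148 * (1 - 4.3766e-15)
epsilon = 0.0148


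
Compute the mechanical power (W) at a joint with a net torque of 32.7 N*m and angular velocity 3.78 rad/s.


P = M * omega
P = 32.7 * 3.78
P = 123.6060


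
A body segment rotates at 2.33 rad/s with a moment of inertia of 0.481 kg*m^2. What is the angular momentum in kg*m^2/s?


L = I * omega
L = 0.481 * 2.33
L = 1.1207


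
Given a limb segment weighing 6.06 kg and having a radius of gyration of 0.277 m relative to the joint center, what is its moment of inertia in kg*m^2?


I = m * k^2
I = 6.06 * 0.277^2
k^2 = 0.0767
I = 0.4650


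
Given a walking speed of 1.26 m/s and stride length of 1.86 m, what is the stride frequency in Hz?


f = v / stride_length
f = 1.26 / 1.86
f = 0.6774


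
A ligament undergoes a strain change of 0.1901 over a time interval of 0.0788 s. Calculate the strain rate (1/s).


strain_rate = delta_strain / delta_t
strain_rate = 0.1901 / 0.0788
strain_rate = 2.4124


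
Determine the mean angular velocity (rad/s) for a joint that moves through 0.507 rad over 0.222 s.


omega = delta_theta / delta_t
omega = 0.507 / 0.222
omega = 2.2838


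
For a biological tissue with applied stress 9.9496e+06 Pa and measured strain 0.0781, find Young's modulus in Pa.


E = stress / strain
E = 9.9496e+06 / 0.0781
E = 1.2740e+08


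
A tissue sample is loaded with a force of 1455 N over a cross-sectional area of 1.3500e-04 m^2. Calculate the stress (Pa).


stress = F / A
stress = 1455 / 1.3500e-04
stress = 1.0778e+07


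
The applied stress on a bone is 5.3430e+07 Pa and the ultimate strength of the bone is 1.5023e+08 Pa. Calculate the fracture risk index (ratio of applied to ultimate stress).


FRI = applied / ultimate
FRI = 5.3430e+07 / 1.5023e+08
FRI = 0.3557


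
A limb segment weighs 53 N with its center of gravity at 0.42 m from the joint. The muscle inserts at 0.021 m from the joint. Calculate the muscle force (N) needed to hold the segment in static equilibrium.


F_muscle = W * d_load / d_muscle
F_muscle = 53 * 0.42 / 0.021
Numerator = 22.2600
F_muscle = 1060.0000


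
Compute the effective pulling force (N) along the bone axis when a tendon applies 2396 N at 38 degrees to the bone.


F_eff = F_tendon * cos(theta)
theta = 38 deg = 0.6632 rad
cos(theta) = 0.7880
F_eff = 2396 * 0.7880
F_eff = 1888.0738


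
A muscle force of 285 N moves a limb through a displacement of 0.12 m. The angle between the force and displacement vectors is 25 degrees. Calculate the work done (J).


W = F * d * cos(theta)
theta = 25 deg = 0.4363 rad
cos(theta) = 0.9063
W = 285 * 0.12 * 0.9063
W = 30.9957


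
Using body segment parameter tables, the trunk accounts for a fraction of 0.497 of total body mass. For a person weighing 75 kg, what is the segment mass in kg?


m_segment = body_mass * fraction
m_segment = 75 * 0.497
m_segment = 37.2750


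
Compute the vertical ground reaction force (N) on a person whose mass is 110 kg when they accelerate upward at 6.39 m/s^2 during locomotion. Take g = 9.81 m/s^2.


GRF = m * (g + a)
GRF = 110 * (9.81 + 6.39)
GRF = 110 * 16.2000
GRF = 1782.0000


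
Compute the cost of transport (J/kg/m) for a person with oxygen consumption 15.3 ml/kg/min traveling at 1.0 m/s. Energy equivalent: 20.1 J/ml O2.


Power per kg = VO2 * 20.1 / 60
Power per kg = 15.3 * 20.1 / 60 = 5.1255 W/kg
Cost = power_per_kg / speed
Cost = 5.1255 / 1.0
Cost = 5.1255


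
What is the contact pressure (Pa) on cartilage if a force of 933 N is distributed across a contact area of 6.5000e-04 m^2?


P = F / A
P = 933 / 6.5000e-04
P = 1.4354e+06


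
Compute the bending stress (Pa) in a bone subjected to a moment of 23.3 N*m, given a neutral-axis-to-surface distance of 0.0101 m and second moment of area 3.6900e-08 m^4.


sigma = M * c / I
sigma = 23.3 * 0.0101 / 3.6900e-08
M * c = 0.2353
sigma = 6.3775e+06


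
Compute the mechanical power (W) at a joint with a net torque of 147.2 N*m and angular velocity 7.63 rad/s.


P = M * omega
P = 147.2 * 7.63
P = 1123.1360


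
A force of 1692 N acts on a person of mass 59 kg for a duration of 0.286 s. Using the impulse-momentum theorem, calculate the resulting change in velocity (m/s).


J = F * dt = 1692 * 0.286 = 483.9120 N*s
delta_v = J / m
delta_v = 483.9120 / 59
delta_v = 8.2019


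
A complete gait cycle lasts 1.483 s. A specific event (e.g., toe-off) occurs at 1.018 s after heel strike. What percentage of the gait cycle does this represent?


pct = (event_time / cycle_time) * 100
pct = (1.018 / 1.483) * 100
ratio = 0.6864
pct = 68.6446


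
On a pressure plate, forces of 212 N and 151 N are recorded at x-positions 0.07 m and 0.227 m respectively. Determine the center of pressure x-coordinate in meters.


COP_x = (F1*x1 + F2*x2) / (F1 + F2)
COP_x = (212*0.07 + 151*0.227) / (212 + 151)
Numerator = 49.1170
Denominator = 363
COP_x = 0.1353
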